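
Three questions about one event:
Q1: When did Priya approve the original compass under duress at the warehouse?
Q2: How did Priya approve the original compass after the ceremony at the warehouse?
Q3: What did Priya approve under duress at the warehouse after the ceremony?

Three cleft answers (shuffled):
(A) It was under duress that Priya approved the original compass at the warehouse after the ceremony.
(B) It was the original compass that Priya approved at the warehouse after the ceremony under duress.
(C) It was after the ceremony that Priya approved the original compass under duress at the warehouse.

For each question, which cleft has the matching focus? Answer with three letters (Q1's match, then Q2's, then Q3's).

Q1 asks about the time; cleft (C) focuses "after the ceremony", which is the time — so Q1 → C.
Q2 asks about the manner; cleft (A) focuses "under duress", which is the manner — so Q2 → A.
Q3 asks about the direct object; cleft (B) focuses "the original compass", which is the direct object — so Q3 → B.
Mapping: Q1→C, Q2→A, Q3→B.

CAB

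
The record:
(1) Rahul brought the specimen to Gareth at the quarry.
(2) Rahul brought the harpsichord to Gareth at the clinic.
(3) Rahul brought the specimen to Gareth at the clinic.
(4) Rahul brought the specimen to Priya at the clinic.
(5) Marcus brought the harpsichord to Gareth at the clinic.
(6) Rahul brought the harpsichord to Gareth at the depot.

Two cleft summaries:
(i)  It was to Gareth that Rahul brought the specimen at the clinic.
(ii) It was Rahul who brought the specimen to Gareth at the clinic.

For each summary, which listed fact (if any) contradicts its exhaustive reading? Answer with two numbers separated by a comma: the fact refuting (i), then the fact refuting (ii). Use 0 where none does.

4, 0

(i): focus "Gareth". Looking for Rahul as agent and the specimen as thing and at the clinic as setting with some other recipient — fact (4) has Priya there. Refuted.
(ii): focus "Rahul". No fact shares the specimen as thing and Gareth as recipient and at the clinic as setting with a different agent. 0.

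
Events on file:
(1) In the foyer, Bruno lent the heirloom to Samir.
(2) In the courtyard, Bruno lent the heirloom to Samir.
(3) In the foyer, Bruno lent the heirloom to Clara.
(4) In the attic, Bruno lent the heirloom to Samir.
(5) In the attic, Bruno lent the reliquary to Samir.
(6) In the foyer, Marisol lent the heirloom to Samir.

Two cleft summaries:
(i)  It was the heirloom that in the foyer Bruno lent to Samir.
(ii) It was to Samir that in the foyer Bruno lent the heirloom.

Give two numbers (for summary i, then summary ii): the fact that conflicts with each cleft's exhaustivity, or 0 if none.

Summary (i) focuses "the heirloom" (the thing); background Bruno as agent and Samir as recipient and in the foyer as setting. No fact matches that background with a different thing, so 0.
Summary (ii) focuses "Samir" (the recipient); background Bruno as agent and the heirloom as thing and in the foyer as setting. Fact (3) matches that background with recipient = Clara — refutes (ii).

0, 3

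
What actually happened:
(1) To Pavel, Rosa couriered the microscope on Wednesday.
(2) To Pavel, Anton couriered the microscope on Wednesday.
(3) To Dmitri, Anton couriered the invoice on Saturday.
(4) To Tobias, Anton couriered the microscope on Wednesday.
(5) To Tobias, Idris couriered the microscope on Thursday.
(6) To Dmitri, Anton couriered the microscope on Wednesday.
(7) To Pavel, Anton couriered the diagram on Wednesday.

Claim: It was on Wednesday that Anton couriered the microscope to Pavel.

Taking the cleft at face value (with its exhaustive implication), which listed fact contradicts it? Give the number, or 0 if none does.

The cleft puts "on Wednesday" in focus and presupposes the open proposition with agent = Anton, thing = the microscope, recipient = Pavel.
The exhaustive reading says no other setting fits that background.
Every other fact differs from the presupposition on some backgrounded slot, so none challenges the exhaustivity.

0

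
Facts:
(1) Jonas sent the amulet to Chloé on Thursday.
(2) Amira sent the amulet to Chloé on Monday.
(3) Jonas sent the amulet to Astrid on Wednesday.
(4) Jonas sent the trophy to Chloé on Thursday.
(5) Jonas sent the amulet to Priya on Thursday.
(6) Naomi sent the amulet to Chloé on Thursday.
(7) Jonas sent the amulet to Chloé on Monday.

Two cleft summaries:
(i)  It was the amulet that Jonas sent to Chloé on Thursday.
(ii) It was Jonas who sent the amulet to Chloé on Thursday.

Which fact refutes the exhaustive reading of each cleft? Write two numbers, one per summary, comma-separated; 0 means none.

(i): focus "the amulet". Looking for agent = Jonas, recipient = Chloé, setting = on Thursday with some other thing — fact (4) has the trophy there. Refuted.
(ii): focus "Jonas". Looking for thing = the amulet, recipient = Chloé, setting = on Thursday with some other agent — fact (6) has Naomi there. Refuted.

4, 6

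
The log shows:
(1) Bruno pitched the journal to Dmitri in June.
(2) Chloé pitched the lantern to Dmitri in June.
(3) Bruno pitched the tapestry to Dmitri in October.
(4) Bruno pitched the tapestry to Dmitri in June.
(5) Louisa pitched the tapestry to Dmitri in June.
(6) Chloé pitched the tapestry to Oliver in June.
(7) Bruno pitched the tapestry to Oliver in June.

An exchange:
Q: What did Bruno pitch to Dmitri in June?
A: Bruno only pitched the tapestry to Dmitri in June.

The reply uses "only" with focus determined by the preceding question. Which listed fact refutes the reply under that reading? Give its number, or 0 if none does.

Answering "What did ...?" puts focus on the thing — here, "the tapestry".
So "only" ranges over things; the rest (Bruno as agent and Dmitri as recipient and in June as setting) is presupposed.
Fact (1) keeps Bruno as agent and Dmitri as recipient and in June as setting but has thing = the journal; that refutes the reply.
(Fact (3) would refute a reading with focus on the setting — but that is not what the question asks.)

1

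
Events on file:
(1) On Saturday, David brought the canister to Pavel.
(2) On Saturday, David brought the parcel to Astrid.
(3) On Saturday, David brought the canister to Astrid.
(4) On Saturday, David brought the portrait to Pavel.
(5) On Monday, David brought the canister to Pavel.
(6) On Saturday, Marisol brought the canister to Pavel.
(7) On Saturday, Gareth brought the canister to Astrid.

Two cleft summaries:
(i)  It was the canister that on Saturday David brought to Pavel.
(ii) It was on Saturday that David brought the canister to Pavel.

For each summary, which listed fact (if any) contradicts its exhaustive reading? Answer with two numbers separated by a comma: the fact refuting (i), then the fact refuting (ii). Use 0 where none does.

(i): focus "the canister". Looking for David as agent and Pavel as recipient and on Saturday as setting with some other thing — fact (4) has the portrait there. Refuted.
(ii): focus "on Saturday". Looking for David as agent and the canister as thing and Pavel as recipient with some other setting — fact (5) has on Monday there. Refuted.

4, 5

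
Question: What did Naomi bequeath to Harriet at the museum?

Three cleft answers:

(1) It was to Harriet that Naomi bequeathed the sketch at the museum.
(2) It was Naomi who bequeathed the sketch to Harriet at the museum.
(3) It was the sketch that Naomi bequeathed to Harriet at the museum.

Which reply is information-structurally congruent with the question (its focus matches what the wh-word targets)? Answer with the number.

3

The question word "what" targets the direct object.
Option (1) clefts "to Harriet" — the recipient, not what was asked.
Option (2) clefts "Naomi" — the subject (agent), not what was asked.
Option (3) clefts "the sketch" — that matches what the question asks about.
So the congruent reply is (3).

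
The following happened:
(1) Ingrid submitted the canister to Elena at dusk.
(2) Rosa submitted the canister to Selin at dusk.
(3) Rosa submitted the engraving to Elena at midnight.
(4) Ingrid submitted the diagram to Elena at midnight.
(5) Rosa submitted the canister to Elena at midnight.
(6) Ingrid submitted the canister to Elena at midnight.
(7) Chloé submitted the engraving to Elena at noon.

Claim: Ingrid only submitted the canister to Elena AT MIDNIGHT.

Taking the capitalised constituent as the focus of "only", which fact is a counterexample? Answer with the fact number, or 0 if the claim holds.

1

Focus (in capitals) is "at midnight" — the setting. "Only" excludes alternative settings while holding fixed same agent, thing, recipient (Ingrid / the canister / Elena).
Fact (1) shares the background but differs in setting (at dusk) — a counterexample.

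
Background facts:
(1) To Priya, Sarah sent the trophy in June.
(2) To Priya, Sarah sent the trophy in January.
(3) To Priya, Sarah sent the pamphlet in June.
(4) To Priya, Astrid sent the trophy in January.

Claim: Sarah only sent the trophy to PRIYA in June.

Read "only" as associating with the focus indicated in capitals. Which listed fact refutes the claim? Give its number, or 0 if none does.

0

The capitals mark "Priya" as focus. So "only" rules out other recipients, with the rest (Sarah as agent and the trophy as thing and in June as setting) as background.
No fact matches Sarah as agent and the trophy as thing and in June as setting with a different recipient — every other fact differs on at least one backgrounded slot. So no fact refutes it.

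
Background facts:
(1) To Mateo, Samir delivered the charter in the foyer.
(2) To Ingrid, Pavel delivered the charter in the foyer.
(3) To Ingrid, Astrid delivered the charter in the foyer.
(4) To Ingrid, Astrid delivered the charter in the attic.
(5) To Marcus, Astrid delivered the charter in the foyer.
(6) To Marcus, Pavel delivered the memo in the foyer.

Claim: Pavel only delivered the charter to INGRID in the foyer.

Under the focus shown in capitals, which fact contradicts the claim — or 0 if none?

The capitals mark "Ingrid" as focus. So "only" rules out other recipients, with the rest (Pavel as agent and the charter as thing and in the foyer as setting) as background.
No fact matches Pavel as agent and the charter as thing and in the foyer as setting with a different recipient — every other fact differs on at least one backgrounded slot. So no fact refutes it.

0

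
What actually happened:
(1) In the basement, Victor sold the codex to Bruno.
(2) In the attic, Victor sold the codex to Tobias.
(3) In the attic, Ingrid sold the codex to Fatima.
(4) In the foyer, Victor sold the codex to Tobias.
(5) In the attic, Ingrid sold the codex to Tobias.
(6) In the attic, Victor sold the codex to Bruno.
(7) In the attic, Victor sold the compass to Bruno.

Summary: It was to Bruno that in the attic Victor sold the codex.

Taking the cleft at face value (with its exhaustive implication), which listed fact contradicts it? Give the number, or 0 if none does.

2

Focus of the cleft: "Bruno" (the recipient). Presupposed background: same agent, thing, setting (Victor / the codex / in the attic).
The exhaustive reading says no other recipient fits that background.
But fact (2) also has same agent, thing, setting (Victor / the codex / in the attic), with recipient = Tobias — so the exhaustive reading fails.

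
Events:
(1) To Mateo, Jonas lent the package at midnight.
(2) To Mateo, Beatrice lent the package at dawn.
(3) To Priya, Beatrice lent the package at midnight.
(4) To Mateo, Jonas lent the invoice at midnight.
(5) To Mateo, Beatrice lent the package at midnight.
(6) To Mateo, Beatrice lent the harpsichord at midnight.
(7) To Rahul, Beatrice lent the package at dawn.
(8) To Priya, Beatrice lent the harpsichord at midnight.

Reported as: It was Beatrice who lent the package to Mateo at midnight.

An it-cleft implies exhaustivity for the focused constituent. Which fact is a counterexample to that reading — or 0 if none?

Focus of the cleft: "Beatrice" (the agent). Presupposed background: thing = the package, recipient = Mateo, setting = at midnight.
Exhaustivity: Beatrice is the only agent satisfying that background.
But fact (1) also has thing = the package, recipient = Mateo, setting = at midnight, with agent = Jonas — so the exhaustive reading fails.

1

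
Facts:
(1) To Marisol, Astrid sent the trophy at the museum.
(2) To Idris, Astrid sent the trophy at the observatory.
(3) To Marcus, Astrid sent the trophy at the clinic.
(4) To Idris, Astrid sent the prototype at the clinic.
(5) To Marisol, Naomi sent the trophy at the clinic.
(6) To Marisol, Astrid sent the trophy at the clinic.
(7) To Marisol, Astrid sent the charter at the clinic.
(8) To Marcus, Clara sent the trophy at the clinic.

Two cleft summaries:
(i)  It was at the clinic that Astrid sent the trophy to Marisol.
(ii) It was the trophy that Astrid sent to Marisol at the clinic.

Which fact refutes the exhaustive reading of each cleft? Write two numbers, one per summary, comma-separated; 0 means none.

(i): focus "at the clinic". Looking for agent = Astrid, thing = the trophy, recipient = Marisol with some other setting — fact (1) has at the museum there. Refuted.
(ii): focus "the trophy". Looking for agent = Astrid, recipient = Marisol, setting = at the clinic with some other thing — fact (7) has the charter there. Refuted.

1, 7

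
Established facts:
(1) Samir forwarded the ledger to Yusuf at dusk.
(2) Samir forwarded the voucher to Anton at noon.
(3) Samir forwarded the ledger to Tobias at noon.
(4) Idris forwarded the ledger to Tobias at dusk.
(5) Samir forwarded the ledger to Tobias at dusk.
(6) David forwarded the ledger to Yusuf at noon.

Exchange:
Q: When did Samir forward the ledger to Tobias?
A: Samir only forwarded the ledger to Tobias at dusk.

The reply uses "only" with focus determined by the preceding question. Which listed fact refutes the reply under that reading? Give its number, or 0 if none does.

The question "When did ...?" targets the setting, so in the reply the focus falls on "at dusk".
So "only" ranges over settings; the rest (same agent, thing, recipient (Samir / the ledger / Tobias)) is presupposed.
Fact (3) shares the background with a different setting (at noon) — counterexample.
(Fact (1) would refute a reading with focus on the recipient — but that is not what the question asks.)

3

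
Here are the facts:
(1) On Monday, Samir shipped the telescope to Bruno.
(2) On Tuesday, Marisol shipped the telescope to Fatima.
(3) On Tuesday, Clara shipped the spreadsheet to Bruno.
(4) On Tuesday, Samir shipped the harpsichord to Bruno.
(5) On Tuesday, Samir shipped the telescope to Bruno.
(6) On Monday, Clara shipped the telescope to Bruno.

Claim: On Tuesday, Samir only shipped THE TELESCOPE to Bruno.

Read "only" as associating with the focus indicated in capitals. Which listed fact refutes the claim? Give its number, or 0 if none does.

Focus (in capitals) is "the telescope" — the thing. "Only" excludes alternative things while holding fixed same agent, recipient, setting (Samir / Bruno / on Tuesday).
Fact (4) matches on same agent, recipient, setting (Samir / Bruno / on Tuesday), but has thing = the harpsichord instead. That refutes the claim.

4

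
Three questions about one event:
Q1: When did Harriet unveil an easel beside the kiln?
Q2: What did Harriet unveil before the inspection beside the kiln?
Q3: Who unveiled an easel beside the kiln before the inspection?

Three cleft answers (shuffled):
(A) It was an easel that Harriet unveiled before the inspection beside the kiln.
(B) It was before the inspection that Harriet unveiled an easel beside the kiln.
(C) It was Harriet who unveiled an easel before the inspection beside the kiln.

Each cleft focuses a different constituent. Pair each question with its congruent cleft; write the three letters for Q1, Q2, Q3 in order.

BAC

Q1 asks about the time; cleft (B) focuses "before the inspection", which is the time — so Q1 → B.
Q2 asks about the direct object; cleft (A) focuses "an easel", which is the direct object — so Q2 → A.
Q3 asks about the subject (agent); cleft (C) focuses "Harriet", which is the subject (agent) — so Q3 → C.
Mapping: Q1→B, Q2→A, Q3→C.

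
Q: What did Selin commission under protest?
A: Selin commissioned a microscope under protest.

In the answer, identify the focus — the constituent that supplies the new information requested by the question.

The wh-word "what" asks about the direct object.
In the answer, "Selin" and "under protest" are given — repeated from the question.
The constituent filling the direct object gap is "a microscope"; that is the focus and would carry nuclear stress.

a microscope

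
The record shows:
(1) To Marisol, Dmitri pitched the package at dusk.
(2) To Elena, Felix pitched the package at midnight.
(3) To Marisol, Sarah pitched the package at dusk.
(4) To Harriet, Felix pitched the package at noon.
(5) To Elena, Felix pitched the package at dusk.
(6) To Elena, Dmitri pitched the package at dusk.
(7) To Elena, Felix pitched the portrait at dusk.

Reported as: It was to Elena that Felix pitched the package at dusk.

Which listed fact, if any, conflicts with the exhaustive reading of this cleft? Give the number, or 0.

Focus of the cleft: "Elena" (the recipient). Presupposed background: agent = Felix, thing = the package, setting = at dusk.
The exhaustive reading says no other recipient fits that background.
Every other fact differs from the presupposition on some backgrounded slot, so none challenges the exhaustivity.

0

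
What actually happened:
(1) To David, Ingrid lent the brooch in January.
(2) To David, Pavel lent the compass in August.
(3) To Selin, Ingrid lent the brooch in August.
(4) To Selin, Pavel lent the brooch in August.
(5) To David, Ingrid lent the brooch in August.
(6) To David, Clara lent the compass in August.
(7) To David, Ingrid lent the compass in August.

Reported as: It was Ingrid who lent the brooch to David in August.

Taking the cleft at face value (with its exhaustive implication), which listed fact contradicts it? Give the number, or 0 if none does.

Focus of the cleft: "Ingrid" (the agent). Presupposed background: thing = the brooch, recipient = David, setting = in August.
Exhaustivity: Ingrid is the only agent satisfying that background.
No listed fact matches the background with a different agent. Exhaustivity holds.

0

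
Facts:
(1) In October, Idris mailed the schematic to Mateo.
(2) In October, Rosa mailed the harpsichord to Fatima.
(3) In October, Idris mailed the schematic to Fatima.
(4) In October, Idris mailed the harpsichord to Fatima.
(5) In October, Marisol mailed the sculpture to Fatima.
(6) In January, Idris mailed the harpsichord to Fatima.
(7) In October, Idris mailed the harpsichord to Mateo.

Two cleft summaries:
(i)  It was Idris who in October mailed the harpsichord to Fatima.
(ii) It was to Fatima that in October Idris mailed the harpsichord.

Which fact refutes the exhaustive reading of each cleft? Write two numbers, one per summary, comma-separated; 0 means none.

2, 7

(i): focus "Idris". Looking for the harpsichord as thing and Fatima as recipient and in October as setting with some other agent — fact (2) has Rosa there. Refuted.
(ii): focus "Fatima". Looking for Idris as agent and the harpsichord as thing and in October as setting with some other recipient — fact (7) has Mateo there. Refuted.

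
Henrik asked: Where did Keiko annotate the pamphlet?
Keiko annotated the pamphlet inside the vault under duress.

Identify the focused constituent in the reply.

The wh-word "where" asks about the location.
In the answer, "Keiko" and "the pamphlet" are given — repeated from the question.
"under duress" is also new, but it specifies the manner, which is not what the question asks about — so it is not the focus.
The constituent filling the location gap is "inside the vault"; that is the focus.

inside the vault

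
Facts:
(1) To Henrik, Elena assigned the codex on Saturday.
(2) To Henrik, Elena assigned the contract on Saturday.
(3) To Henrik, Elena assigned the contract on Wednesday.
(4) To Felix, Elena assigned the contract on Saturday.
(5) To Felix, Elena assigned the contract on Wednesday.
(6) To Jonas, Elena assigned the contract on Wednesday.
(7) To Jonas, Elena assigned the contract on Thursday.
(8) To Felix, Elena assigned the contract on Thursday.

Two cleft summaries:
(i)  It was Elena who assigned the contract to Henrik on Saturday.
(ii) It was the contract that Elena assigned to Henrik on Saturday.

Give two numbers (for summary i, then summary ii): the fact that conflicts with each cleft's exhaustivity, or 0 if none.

0, 1

(i): focus "Elena". No fact shares thing = the contract, recipient = Henrik, setting = on Saturday with a different agent. 0.
(ii): focus "the contract". Looking for agent = Elena, recipient = Henrik, setting = on Saturday with some other thing — fact (1) has the codex there. Refuted.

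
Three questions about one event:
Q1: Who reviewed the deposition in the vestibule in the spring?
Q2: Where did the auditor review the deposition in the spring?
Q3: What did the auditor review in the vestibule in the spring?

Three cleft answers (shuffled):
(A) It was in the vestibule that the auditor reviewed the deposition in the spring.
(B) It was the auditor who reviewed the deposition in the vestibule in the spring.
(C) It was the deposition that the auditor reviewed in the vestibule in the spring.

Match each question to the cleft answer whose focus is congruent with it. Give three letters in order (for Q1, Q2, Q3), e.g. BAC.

Q1 asks about the subject (agent); cleft (B) focuses "the auditor", which is the subject (agent) — so Q1 → B.
Q2 asks about the location; cleft (A) focuses "in the vestibule", which is the location — so Q2 → A.
Q3 asks about the direct object; cleft (C) focuses "the deposition", which is the direct object — so Q3 → C.
Mapping: Q1→B, Q2→A, Q3→C.

BAC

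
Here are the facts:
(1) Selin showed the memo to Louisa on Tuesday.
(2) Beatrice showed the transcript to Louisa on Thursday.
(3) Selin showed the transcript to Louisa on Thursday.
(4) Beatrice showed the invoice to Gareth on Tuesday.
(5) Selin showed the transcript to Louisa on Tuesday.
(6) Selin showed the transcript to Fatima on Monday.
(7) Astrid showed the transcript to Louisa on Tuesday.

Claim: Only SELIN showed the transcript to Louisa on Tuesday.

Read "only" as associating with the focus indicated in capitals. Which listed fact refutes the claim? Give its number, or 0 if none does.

Focus (in capitals) is "Selin" — the agent. "Only" excludes alternative agents while holding fixed same thing, recipient, setting (the transcript / Louisa / on Tuesday).
Fact (7) shares the background but differs in agent (Astrid) — a counterexample.

7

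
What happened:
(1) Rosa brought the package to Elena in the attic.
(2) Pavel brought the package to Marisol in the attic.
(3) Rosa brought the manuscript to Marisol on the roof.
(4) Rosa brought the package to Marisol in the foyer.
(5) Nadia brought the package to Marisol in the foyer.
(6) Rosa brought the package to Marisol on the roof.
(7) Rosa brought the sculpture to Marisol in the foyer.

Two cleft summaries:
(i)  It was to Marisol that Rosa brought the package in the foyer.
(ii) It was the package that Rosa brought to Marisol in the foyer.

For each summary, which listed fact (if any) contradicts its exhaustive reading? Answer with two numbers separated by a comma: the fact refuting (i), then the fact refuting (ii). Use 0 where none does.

(i): focus "Marisol". No fact shares agent = Rosa, thing = the package, setting = in the foyer with a different recipient. 0.
(ii): focus "the package". Looking for agent = Rosa, recipient = Marisol, setting = in the foyer with some other thing — fact (7) has the sculpture there. Refuted.

0, 7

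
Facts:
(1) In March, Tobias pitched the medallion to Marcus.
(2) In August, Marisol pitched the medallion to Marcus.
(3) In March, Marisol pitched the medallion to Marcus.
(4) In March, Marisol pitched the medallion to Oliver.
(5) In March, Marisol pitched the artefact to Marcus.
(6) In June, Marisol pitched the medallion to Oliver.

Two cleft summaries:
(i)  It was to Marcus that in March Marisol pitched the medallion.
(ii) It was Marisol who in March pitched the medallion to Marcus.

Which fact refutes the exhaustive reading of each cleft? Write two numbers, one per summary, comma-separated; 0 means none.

Summary (i) focuses "Marcus" (the recipient); background Marisol as agent and the medallion as thing and in March as setting. Fact (4) matches that background with recipient = Oliver — refutes (i).
Summary (ii) focuses "Marisol" (the agent); background the medallion as thing and Marcus as recipient and in March as setting. Fact (1) matches that background with agent = Tobias — refutes (ii).

4, 1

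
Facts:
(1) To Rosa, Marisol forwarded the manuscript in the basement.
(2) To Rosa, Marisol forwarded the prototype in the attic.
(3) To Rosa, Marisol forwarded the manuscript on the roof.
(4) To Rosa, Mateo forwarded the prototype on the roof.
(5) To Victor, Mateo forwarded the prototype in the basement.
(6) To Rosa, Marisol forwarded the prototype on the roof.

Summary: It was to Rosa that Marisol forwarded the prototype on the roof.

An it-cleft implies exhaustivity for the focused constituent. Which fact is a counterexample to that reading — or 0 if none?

The cleft puts "Rosa" in focus and presupposes the open proposition with agent = Marisol, thing = the prototype, setting = on the roof.
The exhaustive reading says no other recipient fits that background.
Every other fact differs from the presupposition on some backgrounded slot, so none challenges the exhaustivity.

0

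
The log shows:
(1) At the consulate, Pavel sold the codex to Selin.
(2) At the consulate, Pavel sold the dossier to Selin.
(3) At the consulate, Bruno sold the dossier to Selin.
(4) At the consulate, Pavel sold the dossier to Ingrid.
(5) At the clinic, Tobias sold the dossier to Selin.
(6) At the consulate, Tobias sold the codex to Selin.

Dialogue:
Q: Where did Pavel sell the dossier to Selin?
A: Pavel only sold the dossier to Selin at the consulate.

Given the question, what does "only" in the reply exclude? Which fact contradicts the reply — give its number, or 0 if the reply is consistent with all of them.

0

The question "Where did ...?" targets the setting, so in the reply the focus falls on "at the consulate".
"Only" then excludes alternative settings while the background — same agent, thing, recipient (Pavel / the dossier / Selin) — is held fixed.
No fact keeps same agent, thing, recipient (Pavel / the dossier / Selin) while changing the setting; every other fact differs on something backgrounded. The reply stands.
(Fact (1) would refute a reading with focus on the thing — but that is not what the question asks.)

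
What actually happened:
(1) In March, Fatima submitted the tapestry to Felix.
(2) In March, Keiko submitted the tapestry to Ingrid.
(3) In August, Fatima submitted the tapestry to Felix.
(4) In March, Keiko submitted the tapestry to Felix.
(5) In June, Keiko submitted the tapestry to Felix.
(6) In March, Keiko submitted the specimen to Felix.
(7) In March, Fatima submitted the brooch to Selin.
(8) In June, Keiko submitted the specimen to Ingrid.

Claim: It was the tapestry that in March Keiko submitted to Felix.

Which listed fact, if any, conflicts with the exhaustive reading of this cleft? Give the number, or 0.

The cleft puts "the tapestry" in focus and presupposes the open proposition with agent = Keiko, recipient = Felix, setting = in March.
The exhaustive reading says no other thing fits that background.
Fact (6) shares the background but with thing = the specimen; exhaustivity is violated.

6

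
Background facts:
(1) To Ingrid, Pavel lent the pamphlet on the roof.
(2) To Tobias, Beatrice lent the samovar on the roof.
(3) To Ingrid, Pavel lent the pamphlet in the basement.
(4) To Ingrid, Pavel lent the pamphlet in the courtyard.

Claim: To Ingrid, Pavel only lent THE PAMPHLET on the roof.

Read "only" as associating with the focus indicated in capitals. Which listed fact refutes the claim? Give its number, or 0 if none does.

0

Focus (in capitals) is "the pamphlet" — the thing. "Only" excludes alternative things while holding fixed same agent, recipient, setting (Pavel / Ingrid / on the roof).
Every other fact changes something in the background, not just the thing. Nothing refutes the claim.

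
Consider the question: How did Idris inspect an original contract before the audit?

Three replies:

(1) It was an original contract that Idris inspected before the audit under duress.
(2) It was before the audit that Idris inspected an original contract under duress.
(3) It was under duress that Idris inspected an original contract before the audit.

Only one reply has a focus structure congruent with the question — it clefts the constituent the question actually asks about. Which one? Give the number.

3

The question word "how" targets the manner.
Option (1) clefts "an original contract" — the direct object, not what was asked.
Option (2) clefts "before the audit" — the time, not what was asked.
Option (3) clefts "under duress" — that matches what the question asks about.
So the congruent reply is (3).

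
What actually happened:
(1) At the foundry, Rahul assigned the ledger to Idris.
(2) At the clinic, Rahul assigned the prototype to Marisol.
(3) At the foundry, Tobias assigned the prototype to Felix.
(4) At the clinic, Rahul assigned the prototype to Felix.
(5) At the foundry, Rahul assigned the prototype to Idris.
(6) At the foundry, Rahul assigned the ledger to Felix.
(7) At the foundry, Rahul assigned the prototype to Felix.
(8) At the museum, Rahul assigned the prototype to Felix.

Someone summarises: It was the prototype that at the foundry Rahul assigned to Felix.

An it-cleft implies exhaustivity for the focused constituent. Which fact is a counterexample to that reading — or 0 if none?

6

Focus of the cleft: "the prototype" (the thing). Presupposed background: Rahul as agent and Felix as recipient and at the foundry as setting.
Exhaustivity: the prototype is the only thing satisfying that background.
Fact (6) shares the background but with thing = the ledger; exhaustivity is violated.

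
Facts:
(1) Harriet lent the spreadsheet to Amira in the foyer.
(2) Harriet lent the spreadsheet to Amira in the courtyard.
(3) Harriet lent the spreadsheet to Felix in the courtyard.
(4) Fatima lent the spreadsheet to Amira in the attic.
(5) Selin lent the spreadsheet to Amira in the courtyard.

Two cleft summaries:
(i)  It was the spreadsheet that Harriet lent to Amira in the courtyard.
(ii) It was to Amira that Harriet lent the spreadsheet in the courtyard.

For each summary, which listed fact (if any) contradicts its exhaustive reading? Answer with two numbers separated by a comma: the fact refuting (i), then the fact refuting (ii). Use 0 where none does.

(i): focus "the spreadsheet". No fact shares same agent, recipient, setting (Harriet / Amira / in the courtyard) with a different thing. 0.
(ii): focus "Amira". Looking for same agent, thing, setting (Harriet / the spreadsheet / in the courtyard) with some other recipient — fact (3) has Felix there. Refuted.

0, 3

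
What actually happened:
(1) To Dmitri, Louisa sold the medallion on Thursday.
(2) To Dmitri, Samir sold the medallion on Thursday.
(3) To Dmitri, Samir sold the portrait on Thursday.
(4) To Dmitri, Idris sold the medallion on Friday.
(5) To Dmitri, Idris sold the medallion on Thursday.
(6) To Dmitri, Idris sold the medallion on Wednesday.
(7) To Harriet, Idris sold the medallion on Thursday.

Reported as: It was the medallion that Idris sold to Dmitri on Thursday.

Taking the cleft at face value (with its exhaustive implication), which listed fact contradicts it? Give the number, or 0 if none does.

Focus of the cleft: "the medallion" (the thing). Presupposed background: same agent, recipient, setting (Idris / Dmitri / on Thursday).
Exhaustivity: the medallion is the only thing satisfying that background.
No listed fact matches the background with a different thing. Exhaustivity holds.

0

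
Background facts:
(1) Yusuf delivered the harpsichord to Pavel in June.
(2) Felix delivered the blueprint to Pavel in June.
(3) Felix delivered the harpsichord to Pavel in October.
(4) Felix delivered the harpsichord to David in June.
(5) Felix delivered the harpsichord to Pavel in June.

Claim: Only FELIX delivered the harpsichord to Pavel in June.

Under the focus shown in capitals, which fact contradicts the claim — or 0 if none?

Focus (in capitals) is "Felix" — the agent. "Only" excludes alternative agents while holding fixed same thing, recipient, setting (the harpsichord / Pavel / in June).
Fact (1) shares the background but differs in agent (Yusuf) — a counterexample.

1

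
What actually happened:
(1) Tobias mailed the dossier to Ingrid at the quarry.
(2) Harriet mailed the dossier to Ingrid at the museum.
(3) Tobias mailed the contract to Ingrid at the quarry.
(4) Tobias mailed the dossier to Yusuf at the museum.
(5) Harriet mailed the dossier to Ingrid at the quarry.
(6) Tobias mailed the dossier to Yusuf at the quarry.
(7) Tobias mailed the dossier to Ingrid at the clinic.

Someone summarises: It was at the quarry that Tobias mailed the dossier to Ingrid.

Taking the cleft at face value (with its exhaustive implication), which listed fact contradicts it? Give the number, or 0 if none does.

7

The cleft puts "at the quarry" in focus and presupposes the open proposition with Tobias as agent and the dossier as thing and Ingrid as recipient.
Exhaustivity: at the quarry is the only setting satisfying that background.
Fact (7) shares the background but with setting = at the clinic; exhaustivity is violated.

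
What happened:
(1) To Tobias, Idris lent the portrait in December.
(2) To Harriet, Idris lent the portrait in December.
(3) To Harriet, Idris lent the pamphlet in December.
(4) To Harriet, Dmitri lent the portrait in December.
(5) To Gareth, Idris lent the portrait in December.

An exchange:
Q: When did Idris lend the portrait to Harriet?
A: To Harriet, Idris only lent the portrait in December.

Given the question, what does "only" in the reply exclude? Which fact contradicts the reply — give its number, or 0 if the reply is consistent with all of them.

The question "When did ...?" targets the setting, so in the reply the focus falls on "in December".
So "only" ranges over settings; the rest (same agent, thing, recipient (Idris / the portrait / Harriet)) is presupposed.
No listed fact shares that background with another setting. Nothing contradicts the reply.
(Fact (3) would refute a reading with focus on the thing — but that is not what the question asks.)

0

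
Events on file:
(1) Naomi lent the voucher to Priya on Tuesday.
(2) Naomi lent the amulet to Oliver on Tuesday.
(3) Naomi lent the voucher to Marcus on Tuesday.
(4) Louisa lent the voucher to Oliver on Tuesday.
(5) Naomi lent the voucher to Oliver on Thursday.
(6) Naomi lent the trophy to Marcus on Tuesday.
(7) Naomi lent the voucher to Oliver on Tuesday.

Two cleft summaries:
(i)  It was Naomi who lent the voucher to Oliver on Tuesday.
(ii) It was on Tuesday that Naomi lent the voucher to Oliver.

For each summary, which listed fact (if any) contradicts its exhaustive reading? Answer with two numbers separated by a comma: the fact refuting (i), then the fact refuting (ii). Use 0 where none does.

(i): focus "Naomi". Looking for the voucher as thing and Oliver as recipient and on Tuesday as setting with some other agent — fact (4) has Louisa there. Refuted.
(ii): focus "on Tuesday". Looking for Naomi as agent and the voucher as thing and Oliver as recipient with some other setting — fact (5) has on Thursday there. Refuted.

4, 5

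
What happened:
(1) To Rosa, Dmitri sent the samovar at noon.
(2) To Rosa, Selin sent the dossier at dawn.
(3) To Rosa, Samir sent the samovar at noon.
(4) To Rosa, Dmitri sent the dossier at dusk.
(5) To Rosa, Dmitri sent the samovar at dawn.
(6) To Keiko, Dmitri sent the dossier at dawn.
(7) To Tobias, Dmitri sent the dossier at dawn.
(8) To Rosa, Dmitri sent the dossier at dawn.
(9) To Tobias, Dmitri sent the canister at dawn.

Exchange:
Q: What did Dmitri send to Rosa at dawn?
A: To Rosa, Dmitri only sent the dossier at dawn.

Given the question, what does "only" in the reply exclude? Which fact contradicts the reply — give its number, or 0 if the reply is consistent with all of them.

The question "What did ...?" targets the thing, so in the reply the focus falls on "the dossier".
"Only" then excludes alternative things while the background — Dmitri as agent and Rosa as recipient and at dawn as setting — is held fixed.
Fact (5) keeps Dmitri as agent and Rosa as recipient and at dawn as setting but has thing = the samovar; that refutes the reply.
(Fact (6) would refute a reading with focus on the recipient — but that is not what the question asks.)

5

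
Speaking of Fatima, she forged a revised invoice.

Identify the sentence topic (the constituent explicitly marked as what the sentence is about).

Fatima

The construction explicitly marks "Fatima" as what the sentence is about — the topic.
The remainder of the clause is the comment (what is said about the topic).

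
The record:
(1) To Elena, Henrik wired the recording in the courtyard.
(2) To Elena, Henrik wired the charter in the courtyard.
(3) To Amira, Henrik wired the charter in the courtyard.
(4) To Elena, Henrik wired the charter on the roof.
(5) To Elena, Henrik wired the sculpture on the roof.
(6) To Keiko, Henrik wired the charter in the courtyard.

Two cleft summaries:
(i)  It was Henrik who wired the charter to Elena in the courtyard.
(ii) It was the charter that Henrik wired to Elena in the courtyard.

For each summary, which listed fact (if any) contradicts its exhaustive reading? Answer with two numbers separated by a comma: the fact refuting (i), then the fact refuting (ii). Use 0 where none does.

Summary (i) focuses "Henrik" (the agent); background the charter as thing and Elena as recipient and in the courtyard as setting. No fact matches that background with a different agent, so 0.
Summary (ii) focuses "the charter" (the thing); background Henrik as agent and Elena as recipient and in the courtyard as setting. Fact (1) matches that background with thing = the recording — refutes (ii).

0, 1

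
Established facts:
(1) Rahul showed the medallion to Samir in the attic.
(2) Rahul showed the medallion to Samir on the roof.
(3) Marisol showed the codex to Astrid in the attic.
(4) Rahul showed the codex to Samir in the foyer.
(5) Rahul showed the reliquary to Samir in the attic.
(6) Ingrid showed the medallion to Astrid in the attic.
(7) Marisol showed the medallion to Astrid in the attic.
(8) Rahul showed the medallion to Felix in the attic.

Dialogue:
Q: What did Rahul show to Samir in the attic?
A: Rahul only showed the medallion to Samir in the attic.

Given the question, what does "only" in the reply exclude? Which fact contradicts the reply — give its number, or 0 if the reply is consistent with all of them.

Answering "What did ...?" puts focus on the thing — here, "the medallion".
So "only" ranges over things; the rest (same agent, recipient, setting (Rahul / Samir / in the attic)) is presupposed.
Fact (5) keeps same agent, recipient, setting (Rahul / Samir / in the attic) but has thing = the reliquary; that refutes the reply.
(Fact (2) would refute a reading with focus on the setting — but that is not what the question asks.)

5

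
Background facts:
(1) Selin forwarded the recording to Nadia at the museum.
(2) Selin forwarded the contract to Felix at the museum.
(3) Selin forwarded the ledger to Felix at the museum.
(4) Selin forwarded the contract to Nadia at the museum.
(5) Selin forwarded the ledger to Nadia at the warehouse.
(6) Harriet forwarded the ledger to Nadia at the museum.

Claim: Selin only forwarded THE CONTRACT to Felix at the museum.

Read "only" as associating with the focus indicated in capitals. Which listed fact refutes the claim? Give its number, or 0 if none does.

The capitals mark "the contract" as focus. So "only" rules out other things, with the rest (same agent, recipient, setting (Selin / Felix / at the museum)) as background.
Fact (3) shares the background but differs in thing (the ledger) — a counterexample.

3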